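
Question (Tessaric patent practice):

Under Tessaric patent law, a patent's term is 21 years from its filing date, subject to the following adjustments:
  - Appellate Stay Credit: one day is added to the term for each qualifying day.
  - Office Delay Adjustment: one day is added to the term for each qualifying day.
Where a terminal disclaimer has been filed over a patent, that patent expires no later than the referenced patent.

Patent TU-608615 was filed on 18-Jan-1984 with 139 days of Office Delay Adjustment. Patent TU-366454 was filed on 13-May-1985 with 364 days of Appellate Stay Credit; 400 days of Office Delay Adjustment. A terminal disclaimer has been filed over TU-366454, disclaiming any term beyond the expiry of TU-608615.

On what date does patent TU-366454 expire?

2005-06-06

Natural term of TU-366454:
  Base: filing + 21 years → 13 May 2006.
  Appellate Stay Credit: +364 days → 12 May 2007.
  Office Delay Adjustment: +400 days → 15 June 2008.
Expiry of referenced patent TU-608615:
  Base: filing + 21 years → 18 January 2005.
  Office Delay Adjustment: +139 days → 6 June 2005.
Terminal disclaimer: TU-366454 expires on the earlier of 15 June 2008 and 6 June 2005.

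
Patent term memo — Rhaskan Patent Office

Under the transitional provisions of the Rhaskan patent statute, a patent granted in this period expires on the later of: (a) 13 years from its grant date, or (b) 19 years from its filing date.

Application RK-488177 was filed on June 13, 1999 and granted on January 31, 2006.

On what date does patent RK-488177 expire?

(a) grant + 13 years → 31 January 2019.
(b) filing + 19 years → 13 June 2018.
Later of the two: 31 January 2019.

2019-01-31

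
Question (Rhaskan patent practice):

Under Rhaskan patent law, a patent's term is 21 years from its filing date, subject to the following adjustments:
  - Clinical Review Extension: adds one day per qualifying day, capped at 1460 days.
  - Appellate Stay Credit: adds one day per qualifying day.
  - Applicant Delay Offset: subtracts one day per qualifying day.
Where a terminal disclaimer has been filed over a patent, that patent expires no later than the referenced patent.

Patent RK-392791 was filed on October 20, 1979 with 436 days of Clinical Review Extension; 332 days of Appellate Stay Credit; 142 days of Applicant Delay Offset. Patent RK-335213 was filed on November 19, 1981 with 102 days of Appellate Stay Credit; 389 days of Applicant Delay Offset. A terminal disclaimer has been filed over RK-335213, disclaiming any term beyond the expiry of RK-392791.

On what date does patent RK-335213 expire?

Natural term of RK-335213:
  Base: filing + 21 years → 19 November 2002.
  Appellate Stay Credit: +102 days → 1 March 2003.
  Applicant Delay Offset: −389 days → 5 February 2002.
Expiry of referenced patent RK-392791:
  Base: filing + 21 years → 20 October 2000.
  Clinical Review Extension: 436 days (within the 1460-day cap) → +436 days → 30 December 2001.
  Appellate Stay Credit: +332 days → 27 November 2002.
  Applicant Delay Offset: −142 days → 8 July 2002.
Terminal disclaimer: RK-335213 expires on the earlier of 5 February 2002 and 8 July 2002.

February 5, 2002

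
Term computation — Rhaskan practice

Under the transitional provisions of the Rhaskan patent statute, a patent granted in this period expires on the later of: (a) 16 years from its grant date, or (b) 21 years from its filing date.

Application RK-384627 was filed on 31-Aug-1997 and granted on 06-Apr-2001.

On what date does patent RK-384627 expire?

August 31, 2018

(a) grant + 16 years → 6 April 2017.
(b) filing + 21 years → 31 August 2018.
Later of the two: 31 August 2018.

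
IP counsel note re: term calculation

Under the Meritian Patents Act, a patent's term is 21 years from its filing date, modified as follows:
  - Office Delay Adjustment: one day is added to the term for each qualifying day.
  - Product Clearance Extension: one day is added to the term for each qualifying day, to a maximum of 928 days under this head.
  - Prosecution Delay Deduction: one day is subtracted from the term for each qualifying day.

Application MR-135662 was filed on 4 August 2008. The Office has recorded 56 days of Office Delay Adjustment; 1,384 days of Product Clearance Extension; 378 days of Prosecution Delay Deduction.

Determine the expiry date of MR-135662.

Base term: filing date + 21 years → 4 August 2029.
Office Delay Adjustment: +56 days → 29 September 2029.
Product Clearance Extension: 1384 days claimed exceeds the 928-day cap, so +928 days → 14 April 2032.
Prosecution Delay Deduction: −378 days → 2 April 2031.

2031-04-02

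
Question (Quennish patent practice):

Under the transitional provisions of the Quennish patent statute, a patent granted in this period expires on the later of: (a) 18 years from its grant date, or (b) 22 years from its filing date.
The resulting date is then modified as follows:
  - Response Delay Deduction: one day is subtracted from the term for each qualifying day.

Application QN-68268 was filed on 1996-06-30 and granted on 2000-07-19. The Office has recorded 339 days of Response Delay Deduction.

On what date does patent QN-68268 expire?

(a) grant + 18 years → 19 July 2018.
(b) filing + 22 years → 30 June 2018.
Later of the two: 19 July 2018.
Response Delay Deduction: −339 days → 14 August 2017.

2017-08-14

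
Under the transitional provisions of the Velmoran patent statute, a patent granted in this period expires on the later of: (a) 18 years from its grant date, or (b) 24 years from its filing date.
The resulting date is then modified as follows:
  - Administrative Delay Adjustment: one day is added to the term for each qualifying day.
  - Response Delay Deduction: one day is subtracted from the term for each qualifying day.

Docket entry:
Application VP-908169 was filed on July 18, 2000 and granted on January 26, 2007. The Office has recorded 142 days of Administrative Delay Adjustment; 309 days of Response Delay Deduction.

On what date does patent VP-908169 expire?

2024-08-12

(a) grant + 18 years → 26 January 2025.
(b) filing + 24 years → 18 July 2024.
Later of the two: 26 January 2025.
Administrative Delay Adjustment: +142 days → 17 June 2025.
Response Delay Deduction: −309 days → 12 August 2024.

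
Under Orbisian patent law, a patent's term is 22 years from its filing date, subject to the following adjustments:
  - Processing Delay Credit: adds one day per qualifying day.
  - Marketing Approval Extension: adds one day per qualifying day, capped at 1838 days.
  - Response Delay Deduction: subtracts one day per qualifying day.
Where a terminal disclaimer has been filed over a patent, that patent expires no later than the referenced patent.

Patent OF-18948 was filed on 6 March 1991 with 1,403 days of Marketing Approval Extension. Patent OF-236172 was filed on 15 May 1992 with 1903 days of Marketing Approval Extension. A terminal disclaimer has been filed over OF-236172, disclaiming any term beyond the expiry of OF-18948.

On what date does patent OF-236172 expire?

Natural term of OF-236172:
  Base: filing + 22 years → 15 May 2014.
  Marketing Approval Extension: 1903 days claimed exceeds the 1838-day cap, so +1838 days → 27 May 2019.
Expiry of referenced patent OF-18948:
  Base: filing + 22 years → 6 March 2013.
  Marketing Approval Extension: 1403 days (within the 1838-day cap) → +1403 days → 7 January 2017.
Terminal disclaimer: OF-236172 expires on the earlier of 27 May 2019 and 7 January 2017.

January 7, 2017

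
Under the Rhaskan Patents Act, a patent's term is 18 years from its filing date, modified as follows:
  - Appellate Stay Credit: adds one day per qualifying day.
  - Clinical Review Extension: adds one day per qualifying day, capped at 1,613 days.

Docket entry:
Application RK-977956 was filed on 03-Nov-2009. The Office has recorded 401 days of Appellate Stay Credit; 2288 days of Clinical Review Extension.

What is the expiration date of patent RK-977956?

May 9, 2033

Base term: filing date + 18 years → 3 November 2027.
Appellate Stay Credit: +401 days → 8 December 2028.
Clinical Review Extension: 2288 days claimed exceeds the 1613-day cap, so +1613 days → 9 May 2033.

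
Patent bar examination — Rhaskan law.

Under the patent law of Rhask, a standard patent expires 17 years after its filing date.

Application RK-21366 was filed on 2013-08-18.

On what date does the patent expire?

Filing date + 17 years → 18 August 2030.

August 18, 2030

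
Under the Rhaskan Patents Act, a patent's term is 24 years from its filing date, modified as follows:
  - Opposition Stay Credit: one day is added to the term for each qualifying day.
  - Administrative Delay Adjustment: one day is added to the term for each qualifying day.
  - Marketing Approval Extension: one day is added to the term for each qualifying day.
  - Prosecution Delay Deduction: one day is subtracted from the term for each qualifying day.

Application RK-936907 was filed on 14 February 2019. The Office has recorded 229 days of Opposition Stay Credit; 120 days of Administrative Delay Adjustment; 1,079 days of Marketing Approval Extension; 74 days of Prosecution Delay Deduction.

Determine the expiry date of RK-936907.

Base term: filing date + 24 years → 14 February 2043.
Opposition Stay Credit: +229 days → 1 October 2043.
Administrative Delay Adjustment: +120 days → 29 January 2044.
Marketing Approval Extension: +1079 days → 12 January 2047.
Prosecution Delay Deduction: −74 days → 30 October 2046.

October 30, 2046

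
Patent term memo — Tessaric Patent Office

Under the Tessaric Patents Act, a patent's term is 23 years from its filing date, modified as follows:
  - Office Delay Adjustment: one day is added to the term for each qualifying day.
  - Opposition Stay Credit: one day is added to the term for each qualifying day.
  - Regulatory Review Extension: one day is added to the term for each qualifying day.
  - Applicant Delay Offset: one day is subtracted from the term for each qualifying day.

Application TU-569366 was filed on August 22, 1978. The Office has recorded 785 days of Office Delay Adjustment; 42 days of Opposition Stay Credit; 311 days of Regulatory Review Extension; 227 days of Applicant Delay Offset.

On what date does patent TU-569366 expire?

Base term: filing date + 23 years → 22 August 2001.
Office Delay Adjustment: +785 days → 16 October 2003.
Opposition Stay Credit: +42 days → 27 November 2003.
Regulatory Review Extension: +311 days → 3 October 2004.
Applicant Delay Offset: −227 days → 19 February 2004.

February 19, 2004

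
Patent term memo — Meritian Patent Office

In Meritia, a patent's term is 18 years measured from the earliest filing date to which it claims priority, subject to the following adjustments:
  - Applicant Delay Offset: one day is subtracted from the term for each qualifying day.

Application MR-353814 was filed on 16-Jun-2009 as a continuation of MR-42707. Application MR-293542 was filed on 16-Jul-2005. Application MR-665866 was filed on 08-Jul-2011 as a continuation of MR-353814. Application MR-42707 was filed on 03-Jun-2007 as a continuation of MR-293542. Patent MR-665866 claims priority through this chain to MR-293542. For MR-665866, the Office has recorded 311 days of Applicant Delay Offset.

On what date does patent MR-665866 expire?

Earliest priority filing: 16 July 2005.
Base term: 16 July 2005 + 18 years → 16 July 2023.
Applicant Delay Offset: −311 days → 8 September 2022.

September 8, 2022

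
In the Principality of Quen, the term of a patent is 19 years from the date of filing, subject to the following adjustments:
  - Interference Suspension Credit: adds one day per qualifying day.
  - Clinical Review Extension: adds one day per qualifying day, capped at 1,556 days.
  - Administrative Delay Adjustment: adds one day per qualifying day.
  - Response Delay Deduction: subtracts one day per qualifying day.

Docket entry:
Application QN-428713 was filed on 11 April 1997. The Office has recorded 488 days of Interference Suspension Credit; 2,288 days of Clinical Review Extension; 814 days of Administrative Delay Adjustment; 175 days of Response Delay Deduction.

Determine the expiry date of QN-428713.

Base term: filing date + 19 years → 11 April 2016.
Interference Suspension Credit: +488 days → 12 August 2017.
Clinical Review Extension: 2288 days claimed exceeds the 1556-day cap, so +1556 days → 15 November 2021.
Administrative Delay Adjustment: +814 days → 7 February 2024.
Response Delay Deduction: −175 days → 16 August 2023.

2023-08-16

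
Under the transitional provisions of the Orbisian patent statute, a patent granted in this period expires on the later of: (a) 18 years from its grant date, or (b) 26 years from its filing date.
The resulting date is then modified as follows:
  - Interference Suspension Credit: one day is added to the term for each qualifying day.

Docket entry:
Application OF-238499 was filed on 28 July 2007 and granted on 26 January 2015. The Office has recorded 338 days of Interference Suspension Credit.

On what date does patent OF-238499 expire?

(a) grant + 18 years → 26 January 2033.
(b) filing + 26 years → 28 July 2033.
Later of the two: 28 July 2033.
Interference Suspension Credit: +338 days → 1 July 2034.

2034-07-01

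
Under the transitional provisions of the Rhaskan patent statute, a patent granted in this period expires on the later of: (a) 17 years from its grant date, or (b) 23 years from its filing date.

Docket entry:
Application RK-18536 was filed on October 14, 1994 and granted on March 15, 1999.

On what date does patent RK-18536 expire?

2017-10-14

(a) grant + 17 years → 15 March 2016.
(b) filing + 23 years → 14 October 2017.
Later of the two: 14 October 2017.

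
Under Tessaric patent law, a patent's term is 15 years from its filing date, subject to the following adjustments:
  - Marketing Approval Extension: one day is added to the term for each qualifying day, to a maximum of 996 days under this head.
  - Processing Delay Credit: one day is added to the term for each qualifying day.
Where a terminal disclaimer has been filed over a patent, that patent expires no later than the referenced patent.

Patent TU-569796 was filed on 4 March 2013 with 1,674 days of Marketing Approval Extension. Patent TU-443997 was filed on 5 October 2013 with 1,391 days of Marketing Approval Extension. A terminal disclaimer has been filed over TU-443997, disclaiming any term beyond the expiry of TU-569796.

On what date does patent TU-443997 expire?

2030-11-25

Natural term of TU-443997:
  Base: filing + 15 years → 5 October 2028.
  Marketing Approval Extension: 1391 days claimed exceeds the 996-day cap, so +996 days → 28 June 2031.
Expiry of referenced patent TU-569796:
  Base: filing + 15 years → 4 March 2028.
  Marketing Approval Extension: 1674 days claimed exceeds the 996-day cap, so +996 days → 25 November 2030.
Terminal disclaimer: TU-443997 expires on the earlier of 28 June 2031 and 25 November 2030.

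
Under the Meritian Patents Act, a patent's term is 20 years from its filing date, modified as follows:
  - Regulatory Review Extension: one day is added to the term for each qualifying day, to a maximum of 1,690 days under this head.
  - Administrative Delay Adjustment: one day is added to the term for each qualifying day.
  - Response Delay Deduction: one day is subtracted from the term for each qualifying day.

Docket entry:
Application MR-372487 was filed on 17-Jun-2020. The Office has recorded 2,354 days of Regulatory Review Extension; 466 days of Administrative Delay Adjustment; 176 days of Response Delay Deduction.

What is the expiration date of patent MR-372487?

Base term: filing date + 20 years → 17 June 2040.
Regulatory Review Extension: 2354 days claimed exceeds the 1690-day cap, so +1690 days → 1 February 2045.
Administrative Delay Adjustment: +466 days → 13 May 2046.
Response Delay Deduction: −176 days → 18 November 2045.

2045-11-18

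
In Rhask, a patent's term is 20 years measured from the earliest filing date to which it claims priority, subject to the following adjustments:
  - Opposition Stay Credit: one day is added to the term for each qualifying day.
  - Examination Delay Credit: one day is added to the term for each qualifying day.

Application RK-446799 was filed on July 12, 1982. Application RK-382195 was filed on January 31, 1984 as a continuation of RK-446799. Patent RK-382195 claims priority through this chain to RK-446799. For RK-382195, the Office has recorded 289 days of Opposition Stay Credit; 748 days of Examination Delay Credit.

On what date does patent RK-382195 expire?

Earliest priority filing: 12 July 1982.
Base term: 12 July 1982 + 20 years → 12 July 2002.
Opposition Stay Credit: +289 days → 27 April 2003.
Examination Delay Credit: +748 days → 14 May 2005.

May 14, 2005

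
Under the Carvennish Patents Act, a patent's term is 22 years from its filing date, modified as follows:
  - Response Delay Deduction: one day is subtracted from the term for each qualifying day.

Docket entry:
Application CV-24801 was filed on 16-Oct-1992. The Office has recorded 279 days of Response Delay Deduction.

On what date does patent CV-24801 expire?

January 10, 2014

Base term: filing date + 22 years → 16 October 2014.
Response Delay Deduction: −279 days → 10 January 2014.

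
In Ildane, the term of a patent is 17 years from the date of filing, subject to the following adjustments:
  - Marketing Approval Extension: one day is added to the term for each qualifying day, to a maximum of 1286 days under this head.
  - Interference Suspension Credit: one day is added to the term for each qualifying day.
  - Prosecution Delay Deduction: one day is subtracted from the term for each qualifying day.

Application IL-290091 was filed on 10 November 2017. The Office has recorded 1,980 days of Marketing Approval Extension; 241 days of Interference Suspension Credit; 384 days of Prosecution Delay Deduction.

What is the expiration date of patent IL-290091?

Base term: filing date + 17 years → 10 November 2034.
Marketing Approval Extension: 1980 days claimed exceeds the 1286-day cap, so +1286 days → 19 May 2038.
Interference Suspension Credit: +241 days → 15 January 2039.
Prosecution Delay Deduction: −384 days → 27 December 2037.

2037-12-27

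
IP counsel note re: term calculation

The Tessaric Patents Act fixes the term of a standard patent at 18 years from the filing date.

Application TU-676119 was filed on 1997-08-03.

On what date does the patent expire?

Filing date + 18 years → 3 August 2015.

August 3, 2015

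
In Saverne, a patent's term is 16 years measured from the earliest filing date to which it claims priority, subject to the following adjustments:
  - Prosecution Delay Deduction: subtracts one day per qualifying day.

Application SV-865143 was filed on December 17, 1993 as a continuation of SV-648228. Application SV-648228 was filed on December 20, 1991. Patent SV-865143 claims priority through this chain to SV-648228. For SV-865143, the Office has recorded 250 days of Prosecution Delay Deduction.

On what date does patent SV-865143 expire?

Earliest priority filing: 20 December 1991.
Base term: 20 December 1991 + 16 years → 20 December 2007.
Prosecution Delay Deduction: −250 days → 14 April 2007.

2007-04-14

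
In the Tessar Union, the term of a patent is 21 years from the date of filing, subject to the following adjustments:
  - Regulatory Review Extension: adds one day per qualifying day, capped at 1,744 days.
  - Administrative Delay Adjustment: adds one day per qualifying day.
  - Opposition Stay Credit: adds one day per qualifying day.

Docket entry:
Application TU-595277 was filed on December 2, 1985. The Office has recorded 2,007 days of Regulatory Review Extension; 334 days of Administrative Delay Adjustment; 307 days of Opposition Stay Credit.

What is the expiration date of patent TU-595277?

June 13, 2013

Base term: filing date + 21 years → 2 December 2006.
Regulatory Review Extension: 2007 days claimed exceeds the 1744-day cap, so +1744 days → 11 September 2011.
Administrative Delay Adjustment: +334 days → 10 August 2012.
Opposition Stay Credit: +307 days → 13 June 2013.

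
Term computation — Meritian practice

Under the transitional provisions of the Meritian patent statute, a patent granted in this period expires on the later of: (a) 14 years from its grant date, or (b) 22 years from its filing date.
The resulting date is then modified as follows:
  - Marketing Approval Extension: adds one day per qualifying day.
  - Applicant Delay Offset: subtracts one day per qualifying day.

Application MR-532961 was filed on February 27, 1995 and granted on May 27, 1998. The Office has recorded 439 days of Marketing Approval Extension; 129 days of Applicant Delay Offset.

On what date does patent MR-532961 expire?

January 3, 2018

(a) grant + 14 years → 27 May 2012.
(b) filing + 22 years → 27 February 2017.
Later of the two: 27 February 2017.
Marketing Approval Extension: +439 days → 12 May 2018.
Applicant Delay Offset: −129 days → 3 January 2018.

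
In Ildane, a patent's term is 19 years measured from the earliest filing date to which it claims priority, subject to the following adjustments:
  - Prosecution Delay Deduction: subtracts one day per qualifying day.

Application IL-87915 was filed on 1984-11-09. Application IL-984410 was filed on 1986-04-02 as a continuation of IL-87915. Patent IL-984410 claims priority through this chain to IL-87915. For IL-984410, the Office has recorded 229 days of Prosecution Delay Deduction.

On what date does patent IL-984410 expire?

Earliest priority filing: 9 November 1984.
Base term: 9 November 1984 + 19 years → 9 November 2003.
Prosecution Delay Deduction: −229 days → 25 March 2003.

2003-03-25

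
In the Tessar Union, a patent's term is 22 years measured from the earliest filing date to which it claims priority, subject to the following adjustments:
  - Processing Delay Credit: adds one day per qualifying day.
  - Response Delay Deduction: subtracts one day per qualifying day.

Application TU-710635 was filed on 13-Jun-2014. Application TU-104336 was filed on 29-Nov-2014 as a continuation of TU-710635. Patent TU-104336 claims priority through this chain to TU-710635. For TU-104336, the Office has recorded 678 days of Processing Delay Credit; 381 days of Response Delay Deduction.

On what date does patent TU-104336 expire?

Earliest priority filing: 13 June 2014.
Base term: 13 June 2014 + 22 years → 13 June 2036.
Processing Delay Credit: +678 days → 22 April 2038.
Response Delay Deduction: −381 days → 6 April 2037.

April 6, 2037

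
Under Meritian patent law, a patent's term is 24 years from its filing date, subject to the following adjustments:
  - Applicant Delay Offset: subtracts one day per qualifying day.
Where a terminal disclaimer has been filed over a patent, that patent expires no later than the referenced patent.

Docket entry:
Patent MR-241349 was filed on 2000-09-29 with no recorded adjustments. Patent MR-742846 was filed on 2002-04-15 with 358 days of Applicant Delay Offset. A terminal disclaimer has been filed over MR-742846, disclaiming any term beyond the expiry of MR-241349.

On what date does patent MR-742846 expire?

Natural term of MR-742846:
  Base: filing + 24 years → 15 April 2026.
  Applicant Delay Offset: −358 days → 22 April 2025.
Expiry of referenced patent MR-241349:
  Base: filing + 24 years → 29 September 2024.
Terminal disclaimer: MR-742846 expires on the earlier of 22 April 2025 and 29 September 2024.

2024-09-29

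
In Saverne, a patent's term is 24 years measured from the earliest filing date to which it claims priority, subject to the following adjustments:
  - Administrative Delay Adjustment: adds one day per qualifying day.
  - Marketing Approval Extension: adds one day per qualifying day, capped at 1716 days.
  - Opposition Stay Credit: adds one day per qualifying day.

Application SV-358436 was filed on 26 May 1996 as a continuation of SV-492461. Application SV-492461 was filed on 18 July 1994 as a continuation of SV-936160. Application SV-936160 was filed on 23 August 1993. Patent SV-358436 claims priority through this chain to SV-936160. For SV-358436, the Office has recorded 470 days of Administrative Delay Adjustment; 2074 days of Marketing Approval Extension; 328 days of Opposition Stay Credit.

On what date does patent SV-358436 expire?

Earliest priority filing: 23 August 1993.
Base term: 23 August 1993 + 24 years → 23 August 2017.
Administrative Delay Adjustment: +470 days → 6 December 2018.
Marketing Approval Extension: 2074 days claimed exceeds the 1716-day cap, so +1716 days → 18 August 2023.
Opposition Stay Credit: +328 days → 11 July 2024.

July 11, 2024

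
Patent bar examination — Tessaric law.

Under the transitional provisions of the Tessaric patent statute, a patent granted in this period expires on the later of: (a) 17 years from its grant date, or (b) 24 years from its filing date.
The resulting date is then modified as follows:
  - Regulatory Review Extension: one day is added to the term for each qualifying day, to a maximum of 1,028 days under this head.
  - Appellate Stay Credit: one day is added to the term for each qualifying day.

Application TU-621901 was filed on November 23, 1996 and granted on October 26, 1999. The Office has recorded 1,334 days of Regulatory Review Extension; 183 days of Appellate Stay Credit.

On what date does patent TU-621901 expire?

March 18, 2024

(a) grant + 17 years → 26 October 2016.
(b) filing + 24 years → 23 November 2020.
Later of the two: 23 November 2020.
Regulatory Review Extension: 1334 days claimed exceeds the 1028-day cap, so +1028 days → 17 September 2023.
Appellate Stay Credit: +183 days → 18 March 2024.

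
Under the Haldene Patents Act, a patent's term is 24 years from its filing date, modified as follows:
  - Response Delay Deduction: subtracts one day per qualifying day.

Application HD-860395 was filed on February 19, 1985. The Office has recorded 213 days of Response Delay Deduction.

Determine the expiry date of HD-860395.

2008-07-21

Base term: filing date + 24 years → 19 February 2009.
Response Delay Deduction: −213 days → 21 July 2008.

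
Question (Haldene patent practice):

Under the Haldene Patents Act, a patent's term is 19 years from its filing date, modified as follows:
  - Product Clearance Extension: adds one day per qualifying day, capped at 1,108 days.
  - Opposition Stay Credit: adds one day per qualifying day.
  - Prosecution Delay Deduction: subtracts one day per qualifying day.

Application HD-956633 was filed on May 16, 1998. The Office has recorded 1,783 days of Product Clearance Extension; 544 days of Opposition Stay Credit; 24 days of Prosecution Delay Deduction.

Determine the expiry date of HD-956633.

Base term: filing date + 19 years → 16 May 2017.
Product Clearance Extension: 1783 days claimed exceeds the 1108-day cap, so +1108 days → 28 May 2020.
Opposition Stay Credit: +544 days → 23 November 2021.
Prosecution Delay Deduction: −24 days → 30 October 2021.

2021-10-30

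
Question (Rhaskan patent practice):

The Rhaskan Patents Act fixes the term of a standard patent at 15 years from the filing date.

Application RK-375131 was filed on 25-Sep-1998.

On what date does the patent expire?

September 25, 2013

Filing date + 15 years → 25 September 2013.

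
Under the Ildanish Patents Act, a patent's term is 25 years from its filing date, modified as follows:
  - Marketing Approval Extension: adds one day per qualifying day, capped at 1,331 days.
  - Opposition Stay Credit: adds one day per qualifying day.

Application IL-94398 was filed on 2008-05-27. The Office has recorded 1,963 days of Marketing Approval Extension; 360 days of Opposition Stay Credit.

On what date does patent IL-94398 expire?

Base term: filing date + 25 years → 27 May 2033.
Marketing Approval Extension: 1963 days claimed exceeds the 1331-day cap, so +1331 days → 17 January 2037.
Opposition Stay Credit: +360 days → 12 January 2038.

2038-01-12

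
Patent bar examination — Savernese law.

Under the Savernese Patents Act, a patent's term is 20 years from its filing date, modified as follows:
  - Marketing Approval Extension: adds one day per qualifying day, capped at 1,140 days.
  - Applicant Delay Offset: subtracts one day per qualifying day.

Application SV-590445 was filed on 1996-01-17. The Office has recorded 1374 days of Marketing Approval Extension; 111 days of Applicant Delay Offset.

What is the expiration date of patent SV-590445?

Base term: filing date + 20 years → 17 January 2016.
Marketing Approval Extension: 1374 days claimed exceeds the 1140-day cap, so +1140 days → 2 March 2019.
Applicant Delay Offset: −111 days → 11 November 2018.

2018-11-11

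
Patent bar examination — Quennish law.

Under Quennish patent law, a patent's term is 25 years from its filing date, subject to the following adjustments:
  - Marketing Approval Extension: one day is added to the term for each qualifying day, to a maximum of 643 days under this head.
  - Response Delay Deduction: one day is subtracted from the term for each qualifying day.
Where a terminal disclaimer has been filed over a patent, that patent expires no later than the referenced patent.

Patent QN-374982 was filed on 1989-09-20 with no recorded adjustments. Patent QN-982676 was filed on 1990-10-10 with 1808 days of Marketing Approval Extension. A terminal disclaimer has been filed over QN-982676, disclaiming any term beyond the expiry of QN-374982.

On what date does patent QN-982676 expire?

Natural term of QN-982676:
  Base: filing + 25 years → 10 October 2015.
  Marketing Approval Extension: 1808 days claimed exceeds the 643-day cap, so +643 days → 14 July 2017.
Expiry of referenced patent QN-374982:
  Base: filing + 25 years → 20 September 2014.
Terminal disclaimer: QN-982676 expires on the earlier of 14 July 2017 and 20 September 2014.

September 20, 2014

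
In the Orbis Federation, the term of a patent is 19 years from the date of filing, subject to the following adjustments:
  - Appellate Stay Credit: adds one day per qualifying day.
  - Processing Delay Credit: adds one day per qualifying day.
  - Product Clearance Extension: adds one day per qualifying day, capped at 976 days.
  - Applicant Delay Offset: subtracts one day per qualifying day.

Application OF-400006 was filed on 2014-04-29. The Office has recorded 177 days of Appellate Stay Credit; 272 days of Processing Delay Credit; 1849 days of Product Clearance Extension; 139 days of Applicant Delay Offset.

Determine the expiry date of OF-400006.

Base term: filing date + 19 years → 29 April 2033.
Appellate Stay Credit: +177 days → 23 October 2033.
Processing Delay Credit: +272 days → 22 July 2034.
Product Clearance Extension: 1849 days claimed exceeds the 976-day cap, so +976 days → 24 March 2037.
Applicant Delay Offset: −139 days → 5 November 2036.

2036-11-05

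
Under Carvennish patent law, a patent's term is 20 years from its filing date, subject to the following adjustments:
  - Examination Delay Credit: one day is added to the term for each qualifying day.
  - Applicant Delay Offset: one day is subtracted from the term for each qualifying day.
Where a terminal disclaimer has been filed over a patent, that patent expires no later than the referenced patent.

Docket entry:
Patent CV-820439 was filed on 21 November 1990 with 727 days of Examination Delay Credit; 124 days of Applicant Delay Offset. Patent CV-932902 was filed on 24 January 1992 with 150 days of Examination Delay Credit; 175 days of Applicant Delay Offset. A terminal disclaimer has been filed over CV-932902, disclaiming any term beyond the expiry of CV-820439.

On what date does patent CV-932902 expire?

2011-12-30

Natural term of CV-932902:
  Base: filing + 20 years → 24 January 2012.
  Examination Delay Credit: +150 days → 22 June 2012.
  Applicant Delay Offset: −175 days → 30 December 2011.
Expiry of referenced patent CV-820439:
  Base: filing + 20 years → 21 November 2010.
  Examination Delay Credit: +727 days → 17 November 2012.
  Applicant Delay Offset: −124 days → 16 July 2012.
Terminal disclaimer: CV-932902 expires on the earlier of 30 December 2011 and 16 July 2012.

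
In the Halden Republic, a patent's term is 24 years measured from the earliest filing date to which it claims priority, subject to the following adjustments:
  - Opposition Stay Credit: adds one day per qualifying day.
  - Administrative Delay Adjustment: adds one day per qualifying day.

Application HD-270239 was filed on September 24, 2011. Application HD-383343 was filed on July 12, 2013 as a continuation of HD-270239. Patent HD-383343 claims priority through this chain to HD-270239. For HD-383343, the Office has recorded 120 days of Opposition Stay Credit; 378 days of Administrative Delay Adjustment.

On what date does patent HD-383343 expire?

Earliest priority filing: 24 September 2011.
Base term: 24 September 2011 + 24 years → 24 September 2035.
Opposition Stay Credit: +120 days → 22 January 2036.
Administrative Delay Adjustment: +378 days → 3 February 2037.

February 3, 2037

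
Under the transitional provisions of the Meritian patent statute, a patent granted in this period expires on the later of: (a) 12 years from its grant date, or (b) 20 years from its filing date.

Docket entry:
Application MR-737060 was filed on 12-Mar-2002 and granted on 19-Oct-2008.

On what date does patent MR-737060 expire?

March 12, 2022

(a) grant + 12 years → 19 October 2020.
(b) filing + 20 years → 12 March 2022.
Later of the two: 12 March 2022.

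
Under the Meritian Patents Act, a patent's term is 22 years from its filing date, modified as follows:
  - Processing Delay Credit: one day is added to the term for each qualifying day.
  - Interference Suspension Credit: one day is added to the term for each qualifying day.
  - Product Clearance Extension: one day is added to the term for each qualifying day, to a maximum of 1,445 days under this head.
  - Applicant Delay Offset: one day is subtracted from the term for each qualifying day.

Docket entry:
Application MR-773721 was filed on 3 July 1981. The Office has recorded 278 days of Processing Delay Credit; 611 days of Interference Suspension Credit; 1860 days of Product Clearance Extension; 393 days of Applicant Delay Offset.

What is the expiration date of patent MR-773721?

2008-10-25

Base term: filing date + 22 years → 3 July 2003.
Processing Delay Credit: +278 days → 6 April 2004.
Interference Suspension Credit: +611 days → 8 December 2005.
Product Clearance Extension: 1860 days claimed exceeds the 1445-day cap, so +1445 days → 22 November 2009.
Applicant Delay Offset: −393 days → 25 October 2008.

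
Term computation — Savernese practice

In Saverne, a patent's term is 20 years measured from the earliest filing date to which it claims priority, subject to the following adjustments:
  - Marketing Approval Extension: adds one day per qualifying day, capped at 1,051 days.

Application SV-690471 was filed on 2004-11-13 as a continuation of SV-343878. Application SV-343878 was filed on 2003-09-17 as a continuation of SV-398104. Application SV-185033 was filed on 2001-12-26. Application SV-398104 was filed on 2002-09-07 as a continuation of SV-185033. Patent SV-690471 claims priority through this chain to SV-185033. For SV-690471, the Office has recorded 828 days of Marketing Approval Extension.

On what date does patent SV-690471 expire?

2024-04-02

Earliest priority filing: 26 December 2001.
Base term: 26 December 2001 + 20 years → 26 December 2021.
Marketing Approval Extension: 828 days (within the 1051-day cap) → +828 days → 2 April 2024.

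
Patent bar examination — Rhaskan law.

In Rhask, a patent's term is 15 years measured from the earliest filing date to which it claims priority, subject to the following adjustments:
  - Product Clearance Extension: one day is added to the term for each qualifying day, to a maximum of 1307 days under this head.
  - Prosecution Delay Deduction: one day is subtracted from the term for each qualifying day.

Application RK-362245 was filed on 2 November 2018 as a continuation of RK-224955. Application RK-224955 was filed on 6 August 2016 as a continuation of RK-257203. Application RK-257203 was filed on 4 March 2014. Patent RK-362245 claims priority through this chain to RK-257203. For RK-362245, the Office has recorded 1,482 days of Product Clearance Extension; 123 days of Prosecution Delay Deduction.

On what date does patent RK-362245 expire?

Earliest priority filing: 4 March 2014.
Base term: 4 March 2014 + 15 years → 4 March 2029.
Product Clearance Extension: 1482 days claimed exceeds the 1307-day cap, so +1307 days → 1 October 2032.
Prosecution Delay Deduction: −123 days → 31 May 2032.

May 31, 2032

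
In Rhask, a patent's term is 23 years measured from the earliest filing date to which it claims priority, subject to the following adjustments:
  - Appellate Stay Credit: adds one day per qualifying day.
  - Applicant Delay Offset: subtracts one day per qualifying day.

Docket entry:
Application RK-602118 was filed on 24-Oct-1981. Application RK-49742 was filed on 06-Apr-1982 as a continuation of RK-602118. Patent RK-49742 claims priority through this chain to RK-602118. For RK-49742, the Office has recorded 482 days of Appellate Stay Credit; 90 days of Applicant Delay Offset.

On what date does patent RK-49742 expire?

Earliest priority filing: 24 October 1981.
Base term: 24 October 1981 + 23 years → 24 October 2004.
Appellate Stay Credit: +482 days → 18 February 2006.
Applicant Delay Offset: −90 days → 20 November 2005.

2005-11-20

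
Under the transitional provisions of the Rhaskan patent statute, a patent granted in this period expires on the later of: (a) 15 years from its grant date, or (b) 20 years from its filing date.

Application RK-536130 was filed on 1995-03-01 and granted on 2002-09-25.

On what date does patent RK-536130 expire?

September 25, 2017

(a) grant + 15 years → 25 September 2017.
(b) filing + 20 years → 1 March 2015.
Later of the two: 25 September 2017.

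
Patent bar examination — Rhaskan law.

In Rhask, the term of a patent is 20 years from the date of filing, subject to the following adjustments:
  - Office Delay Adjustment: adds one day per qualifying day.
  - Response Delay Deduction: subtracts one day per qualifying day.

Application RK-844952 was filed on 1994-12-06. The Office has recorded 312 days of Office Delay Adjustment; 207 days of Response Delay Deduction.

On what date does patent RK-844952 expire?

Base term: filing date + 20 years → 6 December 2014.
Office Delay Adjustment: +312 days → 14 October 2015.
Response Delay Deduction: −207 days → 21 March 2015.

March 21, 2015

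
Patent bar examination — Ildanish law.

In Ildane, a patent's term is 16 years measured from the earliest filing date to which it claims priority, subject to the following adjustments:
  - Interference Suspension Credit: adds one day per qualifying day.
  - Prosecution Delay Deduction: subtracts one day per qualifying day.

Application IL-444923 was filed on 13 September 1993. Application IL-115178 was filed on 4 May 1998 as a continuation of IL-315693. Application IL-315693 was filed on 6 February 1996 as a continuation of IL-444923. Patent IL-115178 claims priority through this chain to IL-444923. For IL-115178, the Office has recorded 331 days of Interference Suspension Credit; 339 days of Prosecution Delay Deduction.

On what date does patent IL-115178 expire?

September 5, 2009

Earliest priority filing: 13 September 1993.
Base term: 13 September 1993 + 16 years → 13 September 2009.
Interference Suspension Credit: +331 days → 10 August 2010.
Prosecution Delay Deduction: −339 days → 5 September 2009.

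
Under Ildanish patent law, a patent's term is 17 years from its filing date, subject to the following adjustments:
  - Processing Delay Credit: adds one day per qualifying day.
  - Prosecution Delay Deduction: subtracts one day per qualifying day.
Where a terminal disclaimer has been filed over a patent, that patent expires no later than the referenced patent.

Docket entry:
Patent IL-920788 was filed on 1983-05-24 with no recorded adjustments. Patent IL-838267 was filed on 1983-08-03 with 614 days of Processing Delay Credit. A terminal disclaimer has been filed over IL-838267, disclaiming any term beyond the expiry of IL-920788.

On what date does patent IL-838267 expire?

Natural term of IL-838267:
  Base: filing + 17 years → 3 August 2000.
  Processing Delay Credit: +614 days → 9 April 2002.
Expiry of referenced patent IL-920788:
  Base: filing + 17 years → 24 May 2000.
Terminal disclaimer: IL-838267 expires on the earlier of 9 April 2002 and 24 May 2000.

May 24, 2000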